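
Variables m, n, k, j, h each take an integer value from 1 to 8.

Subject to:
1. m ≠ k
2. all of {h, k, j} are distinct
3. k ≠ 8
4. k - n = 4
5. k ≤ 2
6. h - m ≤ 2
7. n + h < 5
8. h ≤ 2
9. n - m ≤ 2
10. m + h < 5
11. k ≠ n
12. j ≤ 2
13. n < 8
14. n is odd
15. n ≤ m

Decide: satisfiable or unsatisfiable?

Unsatisfiable

Constraints 5, 8, and 12 confine each of h, k, j to the 2 values {1, 2} (the domain already gives each ≥ 1).
Constraint 2 requires all 3 of them to be distinct, but only 2 values are available — impossible by the pigeonhole principle.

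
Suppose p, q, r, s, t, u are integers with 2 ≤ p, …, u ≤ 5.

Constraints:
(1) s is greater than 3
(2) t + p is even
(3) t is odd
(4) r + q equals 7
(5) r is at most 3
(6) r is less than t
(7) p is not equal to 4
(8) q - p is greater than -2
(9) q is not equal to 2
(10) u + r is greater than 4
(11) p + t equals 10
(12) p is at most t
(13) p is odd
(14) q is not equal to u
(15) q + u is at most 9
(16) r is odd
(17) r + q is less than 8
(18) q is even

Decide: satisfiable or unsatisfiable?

The assignment p = 5, q = 4, r = 3, s = 5, t = 5, u = 3 works:
  constraint 4 holds since r + q = 7.
  constraint 8 holds since q - p = -1.
The rest check out directly.

Satisfiable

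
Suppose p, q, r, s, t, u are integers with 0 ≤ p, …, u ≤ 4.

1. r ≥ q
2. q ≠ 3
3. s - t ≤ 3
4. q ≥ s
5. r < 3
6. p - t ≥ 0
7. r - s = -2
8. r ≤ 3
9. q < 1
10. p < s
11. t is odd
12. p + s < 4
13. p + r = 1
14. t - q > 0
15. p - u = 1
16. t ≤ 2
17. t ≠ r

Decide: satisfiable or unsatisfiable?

Constraints 4, 6, 10, and 14 give s ≤ q, q < t, t ≤ p, p < s. Chaining: s ≤ q < t ≤ p < s, which forces s < s — impossible.

Unsatisfiable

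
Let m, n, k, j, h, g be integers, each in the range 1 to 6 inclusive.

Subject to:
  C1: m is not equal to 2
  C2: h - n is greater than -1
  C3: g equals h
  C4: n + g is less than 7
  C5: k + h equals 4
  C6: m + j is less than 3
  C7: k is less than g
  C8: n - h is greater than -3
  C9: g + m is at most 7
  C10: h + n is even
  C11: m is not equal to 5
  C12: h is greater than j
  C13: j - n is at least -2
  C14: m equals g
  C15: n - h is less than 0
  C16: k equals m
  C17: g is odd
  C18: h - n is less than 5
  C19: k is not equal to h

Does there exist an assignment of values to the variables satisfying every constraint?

From constraints 3, 14, and 16, k = m = g = h, so k = h. But constraint 19 says k ≠ h. Contradiction.

Unsatisfiable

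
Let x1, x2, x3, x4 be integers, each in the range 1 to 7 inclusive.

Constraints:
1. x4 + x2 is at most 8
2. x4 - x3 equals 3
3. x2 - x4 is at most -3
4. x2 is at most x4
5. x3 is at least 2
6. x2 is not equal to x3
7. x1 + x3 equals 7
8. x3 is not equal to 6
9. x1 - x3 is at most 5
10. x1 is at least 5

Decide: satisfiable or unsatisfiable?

One satisfying assignment is x1 = 5, x2 = 1, x3 = 2, x4 = 5.
For the less obvious constraints — constraint 1: x4 + x2 = 6; constraint 2: x4 - x3 = 3; constraint 3: x2 - x4 = -4 — and the others hold by inspection.

Satisfiable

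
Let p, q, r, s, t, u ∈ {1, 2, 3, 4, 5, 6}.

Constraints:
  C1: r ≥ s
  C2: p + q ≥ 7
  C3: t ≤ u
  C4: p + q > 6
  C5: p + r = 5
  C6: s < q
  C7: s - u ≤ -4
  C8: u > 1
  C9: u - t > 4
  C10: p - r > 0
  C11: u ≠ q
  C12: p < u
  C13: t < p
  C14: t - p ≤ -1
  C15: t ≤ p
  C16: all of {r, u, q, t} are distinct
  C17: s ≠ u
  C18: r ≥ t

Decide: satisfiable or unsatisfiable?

Satisfiable

The assignment p = 3, q = 5, r = 2, s = 1, t = 1, u = 6 works:
  constraint 2 holds since p + q = 8.
  constraint 4 holds since p + q = 8.
  constraint 5 holds since p + r = 5.
The rest check out directly.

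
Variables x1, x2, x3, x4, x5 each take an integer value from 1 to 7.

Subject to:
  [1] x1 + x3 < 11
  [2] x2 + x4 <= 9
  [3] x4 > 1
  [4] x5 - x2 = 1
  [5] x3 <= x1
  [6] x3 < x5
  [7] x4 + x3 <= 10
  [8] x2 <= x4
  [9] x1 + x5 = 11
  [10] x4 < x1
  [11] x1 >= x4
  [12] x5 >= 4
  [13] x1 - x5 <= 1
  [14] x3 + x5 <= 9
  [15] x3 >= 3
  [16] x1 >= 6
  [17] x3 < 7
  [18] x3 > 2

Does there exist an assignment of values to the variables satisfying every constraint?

Setting (x1, x2, x3, x4, x5) = (6, 4, 3, 5, 5) satisfies everything: constraint 1: x1 + x3 = 9; constraint 2: x2 + x4 = 9, and the others follow.

Satisfiable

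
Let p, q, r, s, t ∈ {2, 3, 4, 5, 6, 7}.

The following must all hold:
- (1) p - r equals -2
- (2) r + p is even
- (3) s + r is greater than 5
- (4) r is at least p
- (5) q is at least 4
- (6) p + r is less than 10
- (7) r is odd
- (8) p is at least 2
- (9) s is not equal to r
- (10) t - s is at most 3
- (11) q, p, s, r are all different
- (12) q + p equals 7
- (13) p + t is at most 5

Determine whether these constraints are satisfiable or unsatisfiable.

One satisfying assignment is p = 3, q = 4, r = 5, s = 2, t = 2.
For the less obvious constraints — constraint 1: p - r = -2; constraint 3: s + r = 7 — and the others hold by inspection.

Satisfiable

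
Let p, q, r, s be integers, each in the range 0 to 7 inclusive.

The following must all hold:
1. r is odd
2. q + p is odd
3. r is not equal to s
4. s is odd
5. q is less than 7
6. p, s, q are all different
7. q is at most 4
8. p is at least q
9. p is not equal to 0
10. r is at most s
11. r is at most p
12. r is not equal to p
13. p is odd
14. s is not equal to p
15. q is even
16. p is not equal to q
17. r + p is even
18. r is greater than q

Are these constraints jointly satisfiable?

Setting (p, q, r, s) = (3, 0, 1, 5) satisfies everything: constraint 1: r = 1 is odd; constraint 2: q + p = 3 is odd; constraint 6: values 3, 5, 0 are distinct, and the others follow.

Satisfiable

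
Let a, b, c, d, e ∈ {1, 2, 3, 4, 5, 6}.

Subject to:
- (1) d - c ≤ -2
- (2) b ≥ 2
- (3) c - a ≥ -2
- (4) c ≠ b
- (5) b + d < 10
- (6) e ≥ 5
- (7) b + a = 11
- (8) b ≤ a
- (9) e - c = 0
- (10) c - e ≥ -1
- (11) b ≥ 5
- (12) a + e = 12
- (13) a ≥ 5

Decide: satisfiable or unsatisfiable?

The assignment a = 6, b = 5, c = 6, d = 3, e = 6 works:
  constraint 1 holds since d - c = -3.
  constraint 3 holds since c - a = 0.
  constraint 5 holds since b + d = 8.
The rest check out directly.

Satisfiable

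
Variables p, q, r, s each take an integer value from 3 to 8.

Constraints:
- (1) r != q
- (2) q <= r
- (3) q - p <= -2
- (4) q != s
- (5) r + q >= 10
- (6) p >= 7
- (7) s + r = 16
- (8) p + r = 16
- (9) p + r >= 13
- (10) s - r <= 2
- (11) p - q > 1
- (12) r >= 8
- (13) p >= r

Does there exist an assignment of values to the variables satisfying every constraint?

Satisfiable

The assignment p = 8, q = 4, r = 8, s = 8 works:
  constraint 3 holds since q - p = -4.
  constraint 5 holds since r + q = 12.
The rest check out directly.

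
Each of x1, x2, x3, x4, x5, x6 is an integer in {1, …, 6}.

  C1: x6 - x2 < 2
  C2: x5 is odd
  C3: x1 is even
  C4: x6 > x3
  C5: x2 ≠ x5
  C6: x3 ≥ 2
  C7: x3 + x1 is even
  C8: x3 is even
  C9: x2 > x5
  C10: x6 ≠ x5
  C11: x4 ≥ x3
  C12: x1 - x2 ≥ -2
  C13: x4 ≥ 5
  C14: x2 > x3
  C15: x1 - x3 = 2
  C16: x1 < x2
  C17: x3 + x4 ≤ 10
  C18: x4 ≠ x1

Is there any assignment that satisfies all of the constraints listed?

Try x1 = 4, x2 = 5, x3 = 2, x4 = 6, x5 = 3, x6 = 5.
Check constraint 1: x6 - x2 = 0; constraint 12: x1 - x2 = -1; constraint 15: x1 - x3 = 2. The remaining constraints are straightforward to verify.

Satisfiable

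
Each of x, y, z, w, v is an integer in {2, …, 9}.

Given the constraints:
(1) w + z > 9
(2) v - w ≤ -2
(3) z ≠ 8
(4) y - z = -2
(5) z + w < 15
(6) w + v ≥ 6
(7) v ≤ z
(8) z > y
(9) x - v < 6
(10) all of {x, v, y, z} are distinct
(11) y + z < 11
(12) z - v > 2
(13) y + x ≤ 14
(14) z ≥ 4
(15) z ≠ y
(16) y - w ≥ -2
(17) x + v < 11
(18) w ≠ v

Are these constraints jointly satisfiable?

One satisfying assignment is x = 7, y = 4, z = 6, w = 6, v = 3.
For the less obvious constraints — constraint 1: w + z = 12; constraint 2: v - w = -3; constraint 4: y - z = -2 — and the others hold by inspection.

Satisfiable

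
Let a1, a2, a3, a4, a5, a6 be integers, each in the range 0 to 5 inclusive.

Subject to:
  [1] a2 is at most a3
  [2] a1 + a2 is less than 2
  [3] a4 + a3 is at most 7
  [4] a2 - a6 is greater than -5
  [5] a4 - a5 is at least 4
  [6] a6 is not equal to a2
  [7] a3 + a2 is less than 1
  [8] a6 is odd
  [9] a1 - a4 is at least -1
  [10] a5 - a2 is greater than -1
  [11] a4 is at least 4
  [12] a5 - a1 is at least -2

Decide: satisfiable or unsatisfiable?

Unsatisfiable

Constraints 5, 9, and 12 give a5 − a1 ≥ -2, a1 − a4 ≥ -1, a4 − a5 ≥ 4.
Adding all 3 inequalities: the left sides telescope to 0, and the right sides sum to (-2) + (-1) + 4 = 1. So 0 ≥ 1, which is false.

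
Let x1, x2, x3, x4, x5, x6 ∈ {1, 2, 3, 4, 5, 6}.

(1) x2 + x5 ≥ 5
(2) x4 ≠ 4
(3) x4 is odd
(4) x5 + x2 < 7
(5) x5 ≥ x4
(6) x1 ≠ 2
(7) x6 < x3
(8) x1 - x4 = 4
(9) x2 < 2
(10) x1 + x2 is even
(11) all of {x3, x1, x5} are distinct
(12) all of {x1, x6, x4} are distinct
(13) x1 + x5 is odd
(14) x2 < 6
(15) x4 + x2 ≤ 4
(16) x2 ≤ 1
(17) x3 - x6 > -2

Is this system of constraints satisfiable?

Take x1 = 5, x2 = 1, x3 = 3, x4 = 1, x5 = 4, x6 = 2. Then constraint 1: x2 + x5 = 5; constraint 4: x5 + x2 = 5, and every other listed constraint is also met.

Satisfiable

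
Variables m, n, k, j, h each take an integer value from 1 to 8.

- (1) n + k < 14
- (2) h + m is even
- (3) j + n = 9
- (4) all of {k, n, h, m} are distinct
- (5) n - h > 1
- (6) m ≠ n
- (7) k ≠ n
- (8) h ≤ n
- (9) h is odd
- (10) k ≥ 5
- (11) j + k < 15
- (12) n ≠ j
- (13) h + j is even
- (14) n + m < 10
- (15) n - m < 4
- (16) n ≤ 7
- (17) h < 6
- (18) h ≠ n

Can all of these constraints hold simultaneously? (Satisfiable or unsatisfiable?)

One satisfying assignment is m = 3, n = 4, k = 7, j = 5, h = 1.
For the less obvious constraints — constraint 1: n + k = 11; constraint 3: j + n = 9 — and the others hold by inspection.

Satisfiable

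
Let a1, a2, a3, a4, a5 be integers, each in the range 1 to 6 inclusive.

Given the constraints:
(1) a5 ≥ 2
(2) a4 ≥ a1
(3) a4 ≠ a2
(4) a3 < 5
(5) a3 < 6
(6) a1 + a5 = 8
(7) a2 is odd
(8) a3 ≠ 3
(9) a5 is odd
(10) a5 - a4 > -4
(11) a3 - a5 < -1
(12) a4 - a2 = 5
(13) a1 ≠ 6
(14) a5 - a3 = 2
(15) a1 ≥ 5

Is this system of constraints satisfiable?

The assignment a1 = 5, a2 = 1, a3 = 1, a4 = 6, a5 = 3 works:
  constraint 6 holds since a1 + a5 = 8.
  constraint 10 holds since a5 - a4 = -3.
  constraint 11 holds since a3 - a5 = -2.
The rest check out directly.

Satisfiable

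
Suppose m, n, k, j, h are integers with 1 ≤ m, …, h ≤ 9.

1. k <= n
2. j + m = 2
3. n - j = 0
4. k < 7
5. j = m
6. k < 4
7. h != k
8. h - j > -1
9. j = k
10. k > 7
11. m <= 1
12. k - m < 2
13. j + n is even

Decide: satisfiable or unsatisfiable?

From constraint 10: k ≥ 8. From constraint 4: k ≤ 6. But 6 < 8, so no value of k works.

Unsatisfiable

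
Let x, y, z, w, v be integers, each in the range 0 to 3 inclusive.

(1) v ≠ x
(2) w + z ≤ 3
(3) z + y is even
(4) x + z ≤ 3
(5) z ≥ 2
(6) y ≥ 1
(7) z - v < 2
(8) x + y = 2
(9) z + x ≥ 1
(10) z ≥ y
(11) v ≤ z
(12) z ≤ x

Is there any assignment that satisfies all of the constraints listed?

Unsatisfiable

From constraints 5 and 12: x ≥ z ≥ 2. From constraint 6: y ≥ 1. Hence x + y ≥ 3. But constraint 8 requires x + y = 2, and 2 < 3. Contradiction.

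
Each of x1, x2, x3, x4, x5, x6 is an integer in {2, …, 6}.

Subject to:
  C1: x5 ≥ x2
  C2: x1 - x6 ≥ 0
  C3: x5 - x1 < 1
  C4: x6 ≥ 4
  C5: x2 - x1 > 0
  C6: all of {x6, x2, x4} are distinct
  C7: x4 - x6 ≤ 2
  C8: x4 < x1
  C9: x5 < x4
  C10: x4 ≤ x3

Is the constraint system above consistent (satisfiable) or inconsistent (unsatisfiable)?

Constraints 1, 5, 8, and 9 give x2 ≤ x5, x5 < x4, x4 < x1, x1 < x2. Chaining: x2 ≤ x5 < x4 < x1 < x2, which forces x2 < x2 — impossible.

Unsatisfiable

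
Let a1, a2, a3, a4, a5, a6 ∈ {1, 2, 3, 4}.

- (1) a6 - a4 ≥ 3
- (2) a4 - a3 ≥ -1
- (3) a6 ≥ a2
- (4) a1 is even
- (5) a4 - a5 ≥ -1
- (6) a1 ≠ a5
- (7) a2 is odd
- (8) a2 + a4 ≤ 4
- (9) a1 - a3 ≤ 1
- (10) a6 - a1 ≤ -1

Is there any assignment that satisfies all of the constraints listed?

Constraints 1, 2, 9, and 10 give a4 − a3 ≥ -1, a3 − a1 ≥ -1, a1 − a6 ≥ 1, a6 − a4 ≥ 3.
Adding all 4 inequalities: the left sides telescope to 0, and the right sides sum to (-1) + (-1) + 1 + 3 = 2. So 0 ≥ 2, which is false.

Unsatisfiable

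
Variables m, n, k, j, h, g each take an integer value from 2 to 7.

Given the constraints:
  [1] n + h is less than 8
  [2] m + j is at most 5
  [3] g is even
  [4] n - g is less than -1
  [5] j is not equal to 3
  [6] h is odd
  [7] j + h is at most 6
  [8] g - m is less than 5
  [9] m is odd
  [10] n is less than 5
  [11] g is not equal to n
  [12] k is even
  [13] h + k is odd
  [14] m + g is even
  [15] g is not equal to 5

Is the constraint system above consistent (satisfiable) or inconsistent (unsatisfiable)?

Unsatisfiable

Constraint 9 makes m odd and constraint 3 makes g even, so m + g must be odd. Constraint 14 says m + g is even — contradiction.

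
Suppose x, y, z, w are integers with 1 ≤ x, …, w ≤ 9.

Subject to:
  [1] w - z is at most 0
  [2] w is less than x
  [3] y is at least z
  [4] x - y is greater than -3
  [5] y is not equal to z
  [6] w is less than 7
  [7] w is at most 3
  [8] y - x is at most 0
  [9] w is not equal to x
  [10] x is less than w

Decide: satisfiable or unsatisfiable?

Constraints 1, 3, 8, and 10 give w ≤ z, z ≤ y, y ≤ x, x < w. Chaining: w ≤ z ≤ y ≤ x < w, which forces w < w — impossible.

Unsatisfiable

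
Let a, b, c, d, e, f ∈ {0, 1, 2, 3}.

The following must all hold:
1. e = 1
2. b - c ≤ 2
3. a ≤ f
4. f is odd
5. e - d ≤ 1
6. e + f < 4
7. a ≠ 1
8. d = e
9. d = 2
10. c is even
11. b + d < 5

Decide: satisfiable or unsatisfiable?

Unsatisfiable

Constraint 9 fixes d = 2 and constraint 1 fixes e = 1, but constraint 8 requires d = e. Since 2 ≠ 1, contradiction.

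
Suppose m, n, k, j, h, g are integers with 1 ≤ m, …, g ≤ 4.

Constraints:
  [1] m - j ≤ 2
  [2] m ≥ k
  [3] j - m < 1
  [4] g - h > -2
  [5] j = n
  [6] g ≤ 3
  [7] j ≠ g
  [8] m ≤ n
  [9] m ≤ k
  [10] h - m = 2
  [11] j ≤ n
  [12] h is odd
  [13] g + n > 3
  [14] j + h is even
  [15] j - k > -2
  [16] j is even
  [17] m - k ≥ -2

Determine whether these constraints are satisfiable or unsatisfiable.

Unsatisfiable

Constraint 16 makes j even and constraint 12 makes h odd, so j + h must be odd. Constraint 14 says j + h is even — contradiction.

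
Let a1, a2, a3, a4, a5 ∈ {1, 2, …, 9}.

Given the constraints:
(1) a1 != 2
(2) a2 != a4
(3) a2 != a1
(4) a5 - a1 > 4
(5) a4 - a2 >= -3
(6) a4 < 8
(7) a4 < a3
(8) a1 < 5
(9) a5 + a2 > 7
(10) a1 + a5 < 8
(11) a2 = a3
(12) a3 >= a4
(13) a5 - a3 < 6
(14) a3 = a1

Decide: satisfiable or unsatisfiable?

Unsatisfiable

From constraints 11 and 14, a2 = a3 = a1, so a2 = a1. But constraint 3 says a2 ≠ a1. Contradiction.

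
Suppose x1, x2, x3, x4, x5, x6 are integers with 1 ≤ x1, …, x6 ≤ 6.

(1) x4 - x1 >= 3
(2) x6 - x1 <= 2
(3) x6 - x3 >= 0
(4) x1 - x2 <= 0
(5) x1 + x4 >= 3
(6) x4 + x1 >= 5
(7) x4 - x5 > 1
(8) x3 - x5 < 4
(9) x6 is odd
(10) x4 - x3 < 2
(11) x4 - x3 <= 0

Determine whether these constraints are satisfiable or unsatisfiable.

Constraints 1, 2, 3, and 11 give x4 − x1 ≥ 3, x1 − x6 ≥ -2, x6 − x3 ≥ 0, x3 − x4 ≥ 0.
Adding all 4 inequalities: the left sides telescope to 0, and the right sides sum to 3 + (-2) + 0 + 0 = 1. So 0 ≥ 1, which is false.

Unsatisfiable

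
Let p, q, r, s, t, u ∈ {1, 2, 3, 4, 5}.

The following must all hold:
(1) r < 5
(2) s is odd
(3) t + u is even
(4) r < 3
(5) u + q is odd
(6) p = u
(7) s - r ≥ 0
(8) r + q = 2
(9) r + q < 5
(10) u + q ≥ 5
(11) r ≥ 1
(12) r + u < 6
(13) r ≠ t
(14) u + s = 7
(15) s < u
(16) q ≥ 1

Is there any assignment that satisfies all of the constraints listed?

Take p = 4, q = 1, r = 1, s = 3, t = 4, u = 4. Then constraint 7: s - r = 2; constraint 8: r + q = 2, and every other listed constraint is also met.

Satisfiable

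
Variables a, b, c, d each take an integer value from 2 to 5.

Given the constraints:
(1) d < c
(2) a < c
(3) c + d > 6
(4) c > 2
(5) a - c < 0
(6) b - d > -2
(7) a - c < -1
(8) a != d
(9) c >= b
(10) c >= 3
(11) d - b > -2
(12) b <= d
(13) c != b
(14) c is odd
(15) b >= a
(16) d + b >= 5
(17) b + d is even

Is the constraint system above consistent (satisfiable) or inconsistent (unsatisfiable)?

Take a = 2, b = 3, c = 5, d = 3. Then constraint 3: c + d = 8; constraint 5: a - c = -3; constraint 6: b - d = 0, and every other listed constraint is also met.

Satisfiable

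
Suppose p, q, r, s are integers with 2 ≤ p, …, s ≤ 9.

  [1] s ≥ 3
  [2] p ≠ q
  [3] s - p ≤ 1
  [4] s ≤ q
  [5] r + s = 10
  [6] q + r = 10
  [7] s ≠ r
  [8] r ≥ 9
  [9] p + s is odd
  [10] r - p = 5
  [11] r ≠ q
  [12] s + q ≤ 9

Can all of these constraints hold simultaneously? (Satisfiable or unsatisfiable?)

Unsatisfiable

From constraints 1 and 4: q ≥ s ≥ 3. From constraint 8: r ≥ 9. Hence q + r ≥ 12. But constraint 6 requires q + r = 10, and 10 < 12. Contradiction.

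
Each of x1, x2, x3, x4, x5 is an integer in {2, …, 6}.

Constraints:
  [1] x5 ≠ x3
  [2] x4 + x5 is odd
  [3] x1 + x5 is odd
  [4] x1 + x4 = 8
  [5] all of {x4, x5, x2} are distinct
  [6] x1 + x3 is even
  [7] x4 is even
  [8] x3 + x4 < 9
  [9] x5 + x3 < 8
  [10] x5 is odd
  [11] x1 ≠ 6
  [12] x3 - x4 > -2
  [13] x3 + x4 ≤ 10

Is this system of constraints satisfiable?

Try x1 = 4, x2 = 2, x3 = 4, x4 = 4, x5 = 3.
Check constraint 4: x1 + x4 = 8; constraint 8: x3 + x4 = 8; constraint 9: x5 + x3 = 7. The remaining constraints are straightforward to verify.

Satisfiable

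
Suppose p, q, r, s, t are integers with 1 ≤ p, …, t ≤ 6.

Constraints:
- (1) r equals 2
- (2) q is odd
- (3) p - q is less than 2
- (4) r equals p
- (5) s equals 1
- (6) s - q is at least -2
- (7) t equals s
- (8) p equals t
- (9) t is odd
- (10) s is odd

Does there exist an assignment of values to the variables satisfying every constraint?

Constraint 1 fixes r = 2 and constraint 5 fixes s = 1. Constraints 4, 7, and 8 give r = p = t = s, so r = s. But 2 ≠ 1 — contradiction.

Unsatisfiable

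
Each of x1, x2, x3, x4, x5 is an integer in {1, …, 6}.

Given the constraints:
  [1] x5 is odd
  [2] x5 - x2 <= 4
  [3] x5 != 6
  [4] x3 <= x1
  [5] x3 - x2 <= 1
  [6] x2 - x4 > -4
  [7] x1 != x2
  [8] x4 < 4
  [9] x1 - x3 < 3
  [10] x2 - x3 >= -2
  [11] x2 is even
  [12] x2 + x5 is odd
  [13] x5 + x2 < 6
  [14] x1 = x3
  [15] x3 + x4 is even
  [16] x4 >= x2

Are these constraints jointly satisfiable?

Take x1 = 3, x2 = 2, x3 = 3, x4 = 3, x5 = 3. Then constraint 2: x5 - x2 = 1; constraint 5: x3 - x2 = 1; constraint 6: x2 - x4 = -1, and every other listed constraint is also met.

Satisfiable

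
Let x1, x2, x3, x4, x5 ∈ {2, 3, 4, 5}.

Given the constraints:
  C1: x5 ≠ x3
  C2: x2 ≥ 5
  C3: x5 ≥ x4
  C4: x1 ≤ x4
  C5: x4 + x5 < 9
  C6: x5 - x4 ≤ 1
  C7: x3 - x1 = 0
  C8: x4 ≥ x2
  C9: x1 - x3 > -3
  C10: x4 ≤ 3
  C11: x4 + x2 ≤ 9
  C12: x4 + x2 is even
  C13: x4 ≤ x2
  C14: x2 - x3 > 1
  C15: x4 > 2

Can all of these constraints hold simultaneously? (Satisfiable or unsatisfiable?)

Unsatisfiable

From constraint 2: x2 ≥ 5. From constraints 8 and 10: x2 ≤ x4 and x4 ≤ 3, so x2 ≤ 3. But 3 < 5, so no value of x2 works.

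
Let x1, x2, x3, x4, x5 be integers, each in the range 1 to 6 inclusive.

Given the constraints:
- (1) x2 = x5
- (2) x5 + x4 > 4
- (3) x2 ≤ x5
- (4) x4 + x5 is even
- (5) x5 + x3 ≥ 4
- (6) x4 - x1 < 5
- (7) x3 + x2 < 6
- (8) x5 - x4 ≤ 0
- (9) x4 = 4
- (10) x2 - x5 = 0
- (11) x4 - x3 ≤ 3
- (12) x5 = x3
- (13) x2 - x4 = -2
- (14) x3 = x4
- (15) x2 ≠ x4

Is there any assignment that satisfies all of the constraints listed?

From constraints 1, 12, and 14, x2 = x5 = x3 = x4, so x2 = x4. But constraint 15 says x2 ≠ x4. Contradiction.

Unsatisfiable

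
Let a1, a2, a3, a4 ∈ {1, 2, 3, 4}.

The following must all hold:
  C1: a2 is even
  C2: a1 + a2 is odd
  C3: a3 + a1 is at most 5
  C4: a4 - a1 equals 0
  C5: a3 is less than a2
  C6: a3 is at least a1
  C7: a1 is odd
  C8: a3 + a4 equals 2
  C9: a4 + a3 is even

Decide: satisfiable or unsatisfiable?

Satisfiable

Setting (a1, a2, a3, a4) = (1, 2, 1, 1) satisfies everything: constraint 3: a3 + a1 = 2; constraint 4: a4 - a1 = 0, and the others follow.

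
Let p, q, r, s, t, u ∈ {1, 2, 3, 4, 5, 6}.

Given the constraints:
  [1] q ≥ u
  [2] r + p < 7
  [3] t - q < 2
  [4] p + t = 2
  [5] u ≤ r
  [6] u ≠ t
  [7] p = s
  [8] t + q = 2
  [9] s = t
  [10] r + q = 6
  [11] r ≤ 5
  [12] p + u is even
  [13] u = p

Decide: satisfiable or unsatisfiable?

From constraints 7, 9, and 13, u = p = s = t, so u = t. But constraint 6 says u ≠ t. Contradiction.

Unsatisfiable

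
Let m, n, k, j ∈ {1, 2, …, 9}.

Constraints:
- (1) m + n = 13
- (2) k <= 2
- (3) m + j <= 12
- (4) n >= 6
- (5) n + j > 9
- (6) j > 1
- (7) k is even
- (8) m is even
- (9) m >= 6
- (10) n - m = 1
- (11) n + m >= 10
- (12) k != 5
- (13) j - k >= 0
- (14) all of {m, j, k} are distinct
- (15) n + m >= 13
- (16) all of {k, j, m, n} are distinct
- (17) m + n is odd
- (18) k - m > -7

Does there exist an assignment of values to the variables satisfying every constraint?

Take m = 6, n = 7, k = 2, j = 4. Then constraint 1: m + n = 13; constraint 3: m + j = 10; constraint 5: n + j = 11, and every other listed constraint is also met.

Satisfiable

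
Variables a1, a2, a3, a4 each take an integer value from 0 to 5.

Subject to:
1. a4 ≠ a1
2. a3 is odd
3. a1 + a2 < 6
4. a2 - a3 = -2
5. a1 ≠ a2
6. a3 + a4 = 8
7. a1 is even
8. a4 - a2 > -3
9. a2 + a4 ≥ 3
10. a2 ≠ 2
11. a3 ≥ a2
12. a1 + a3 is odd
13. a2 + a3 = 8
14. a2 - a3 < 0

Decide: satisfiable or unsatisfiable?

The assignment a1 = 2, a2 = 3, a3 = 5, a4 = 3 works:
  constraint 3 holds since a1 + a2 = 5.
  constraint 4 holds since a2 - a3 = -2.
The rest check out directly.

Satisfiable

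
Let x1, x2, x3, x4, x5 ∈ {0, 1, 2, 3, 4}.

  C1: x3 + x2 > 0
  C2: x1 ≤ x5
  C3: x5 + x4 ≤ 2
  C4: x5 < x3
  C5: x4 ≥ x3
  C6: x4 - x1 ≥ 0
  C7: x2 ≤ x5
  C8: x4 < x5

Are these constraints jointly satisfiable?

Unsatisfiable

Constraints 4, 5, and 8 give x5 < x3, x3 ≤ x4, x4 < x5. Chaining: x5 < x3 ≤ x4 < x5, which forces x5 < x5 — impossible.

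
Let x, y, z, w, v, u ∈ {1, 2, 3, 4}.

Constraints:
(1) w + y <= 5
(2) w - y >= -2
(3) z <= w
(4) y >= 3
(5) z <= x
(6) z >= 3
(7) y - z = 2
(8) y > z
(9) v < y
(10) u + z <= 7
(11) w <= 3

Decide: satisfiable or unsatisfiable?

Unsatisfiable

From constraints 3 and 6: w ≥ z ≥ 3. From constraint 4: y ≥ 3. Hence w + y ≥ 6. But constraint 1 requires w + y ≤ 5, and 5 < 6. Contradiction.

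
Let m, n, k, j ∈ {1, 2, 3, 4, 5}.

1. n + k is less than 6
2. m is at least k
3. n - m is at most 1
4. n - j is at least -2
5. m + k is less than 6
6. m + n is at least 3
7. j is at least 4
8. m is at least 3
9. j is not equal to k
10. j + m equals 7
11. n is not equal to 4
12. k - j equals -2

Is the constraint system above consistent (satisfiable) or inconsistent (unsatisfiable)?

Try m = 3, n = 3, k = 2, j = 4.
Check constraint 1: n + k = 5; constraint 3: n - m = 0. The remaining constraints are straightforward to verify.

Satisfiable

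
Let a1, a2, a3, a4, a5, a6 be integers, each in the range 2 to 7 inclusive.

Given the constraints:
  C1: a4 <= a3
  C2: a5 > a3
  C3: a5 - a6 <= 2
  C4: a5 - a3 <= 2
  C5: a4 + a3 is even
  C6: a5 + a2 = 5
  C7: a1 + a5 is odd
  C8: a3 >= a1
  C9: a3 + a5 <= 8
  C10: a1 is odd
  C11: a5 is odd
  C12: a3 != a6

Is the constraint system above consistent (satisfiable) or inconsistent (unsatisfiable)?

Constraint 10 makes a1 odd and constraint 11 makes a5 odd, so a1 + a5 must be even. Constraint 7 says a1 + a5 is odd — contradiction.

Unsatisfiable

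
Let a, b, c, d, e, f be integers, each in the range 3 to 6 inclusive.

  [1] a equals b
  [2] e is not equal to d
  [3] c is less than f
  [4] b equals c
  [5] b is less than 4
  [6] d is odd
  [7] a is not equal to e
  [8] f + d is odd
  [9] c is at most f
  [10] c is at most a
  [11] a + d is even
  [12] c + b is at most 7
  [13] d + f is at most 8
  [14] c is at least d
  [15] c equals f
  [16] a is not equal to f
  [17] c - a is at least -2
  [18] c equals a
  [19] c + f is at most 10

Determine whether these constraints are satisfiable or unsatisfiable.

From constraints 1, 4, and 15, a = b = c = f, so a = f. But constraint 16 says a ≠ f. Contradiction.

Unsatisfiable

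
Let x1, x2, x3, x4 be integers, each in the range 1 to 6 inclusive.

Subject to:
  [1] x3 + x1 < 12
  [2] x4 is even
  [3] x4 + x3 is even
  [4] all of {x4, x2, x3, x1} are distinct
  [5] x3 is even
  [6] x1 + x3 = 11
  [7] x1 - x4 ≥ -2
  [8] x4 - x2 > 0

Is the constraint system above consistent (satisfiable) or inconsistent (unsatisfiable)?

Satisfiable

Take x1 = 5, x2 = 1, x3 = 6, x4 = 4. Then constraint 1: x3 + x1 = 11; constraint 6: x1 + x3 = 11; constraint 7: x1 - x4 = 1, and every other listed constraint is also met.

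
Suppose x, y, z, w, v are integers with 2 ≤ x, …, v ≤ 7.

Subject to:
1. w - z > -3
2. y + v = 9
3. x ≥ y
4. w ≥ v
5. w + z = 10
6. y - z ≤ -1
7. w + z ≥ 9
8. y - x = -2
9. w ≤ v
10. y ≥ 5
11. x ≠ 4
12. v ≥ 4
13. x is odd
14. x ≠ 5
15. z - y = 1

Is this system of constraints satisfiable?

Satisfiable

One satisfying assignment is x = 7, y = 5, z = 6, w = 4, v = 4.
For the less obvious constraints — constraint 1: w - z = -2; constraint 2: y + v = 9; constraint 5: w + z = 10 — and the others hold by inspection.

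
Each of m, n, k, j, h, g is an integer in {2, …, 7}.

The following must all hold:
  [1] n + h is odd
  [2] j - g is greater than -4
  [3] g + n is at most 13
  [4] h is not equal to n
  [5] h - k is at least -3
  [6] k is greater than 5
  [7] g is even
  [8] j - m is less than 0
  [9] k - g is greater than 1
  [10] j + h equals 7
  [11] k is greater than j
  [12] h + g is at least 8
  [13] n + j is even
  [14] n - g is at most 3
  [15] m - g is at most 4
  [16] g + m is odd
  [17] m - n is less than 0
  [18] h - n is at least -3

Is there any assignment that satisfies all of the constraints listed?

Try m = 5, n = 7, k = 7, j = 3, h = 4, g = 4.
Check constraint 2: j - g = -1; constraint 3: g + n = 11. The remaining constraints are straightforward to verify.

Satisfiable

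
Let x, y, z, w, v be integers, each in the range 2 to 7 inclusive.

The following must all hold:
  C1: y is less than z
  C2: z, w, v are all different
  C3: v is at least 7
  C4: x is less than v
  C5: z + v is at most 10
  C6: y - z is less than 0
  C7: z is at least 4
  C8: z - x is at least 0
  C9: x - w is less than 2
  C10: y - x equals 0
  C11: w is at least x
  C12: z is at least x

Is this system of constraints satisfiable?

From constraint 7: z ≥ 4. From constraint 3: v ≥ 7. Hence z + v ≥ 11. But constraint 5 requires z + v ≤ 10, and 10 < 11. Contradiction.

Unsatisfiable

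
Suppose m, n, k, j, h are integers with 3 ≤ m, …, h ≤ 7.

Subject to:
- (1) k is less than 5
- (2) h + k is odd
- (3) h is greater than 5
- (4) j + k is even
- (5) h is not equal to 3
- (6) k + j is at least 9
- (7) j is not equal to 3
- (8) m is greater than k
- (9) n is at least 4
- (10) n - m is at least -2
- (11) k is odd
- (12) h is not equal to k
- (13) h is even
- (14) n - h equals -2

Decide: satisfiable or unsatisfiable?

Satisfiable

The assignment m = 5, n = 4, k = 3, j = 7, h = 6 works:
  constraint 6 holds since k + j = 10.
  constraint 10 holds since n - m = -1.
  constraint 14 holds since n - h = -2.
The rest check out directly.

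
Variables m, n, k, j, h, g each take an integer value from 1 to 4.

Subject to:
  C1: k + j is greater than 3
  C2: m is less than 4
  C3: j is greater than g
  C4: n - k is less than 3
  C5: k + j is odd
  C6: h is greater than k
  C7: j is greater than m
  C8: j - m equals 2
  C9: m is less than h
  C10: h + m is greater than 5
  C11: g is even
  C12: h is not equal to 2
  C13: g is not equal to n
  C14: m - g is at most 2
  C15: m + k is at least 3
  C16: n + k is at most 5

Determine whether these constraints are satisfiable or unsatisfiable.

Satisfiable

The assignment m = 2, n = 1, k = 1, j = 4, h = 4, g = 2 works:
  constraint 1 holds since k + j = 5.
  constraint 4 holds since n - k = 0.
The rest check out directly.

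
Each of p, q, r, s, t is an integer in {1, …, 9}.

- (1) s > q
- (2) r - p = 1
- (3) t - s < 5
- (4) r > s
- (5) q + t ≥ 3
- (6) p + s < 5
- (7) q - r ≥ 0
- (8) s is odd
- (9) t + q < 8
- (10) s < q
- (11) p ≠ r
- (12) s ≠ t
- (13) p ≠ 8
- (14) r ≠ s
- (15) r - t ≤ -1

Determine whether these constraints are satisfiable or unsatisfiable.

Constraints 1, 4, and 7 give r ≤ q, q < s, s < r. Chaining: r ≤ q < s < r, which forces r < r — impossible.

Unsatisfiable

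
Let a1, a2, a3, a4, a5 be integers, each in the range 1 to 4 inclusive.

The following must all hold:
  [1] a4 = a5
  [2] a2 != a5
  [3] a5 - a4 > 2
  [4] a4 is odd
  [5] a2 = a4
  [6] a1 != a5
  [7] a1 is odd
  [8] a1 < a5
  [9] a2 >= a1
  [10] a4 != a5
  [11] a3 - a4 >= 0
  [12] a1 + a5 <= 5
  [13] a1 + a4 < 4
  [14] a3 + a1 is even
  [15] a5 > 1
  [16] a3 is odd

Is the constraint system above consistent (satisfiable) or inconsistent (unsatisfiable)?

From constraints 1 and 5, a2 = a4 = a5, so a2 = a5. But constraint 2 says a2 ≠ a5. Contradiction.

Unsatisfiable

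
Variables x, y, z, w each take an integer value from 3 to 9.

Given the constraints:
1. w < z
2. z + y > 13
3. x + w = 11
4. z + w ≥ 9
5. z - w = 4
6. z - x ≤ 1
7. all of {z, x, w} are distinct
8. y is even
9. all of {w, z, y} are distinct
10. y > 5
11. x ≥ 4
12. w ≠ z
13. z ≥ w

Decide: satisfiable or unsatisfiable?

Satisfiable

The assignment x = 8, y = 8, z = 7, w = 3 works:
  constraint 2 holds since z + y = 15.
  constraint 3 holds since x + w = 11.
  constraint 4 holds since z + w = 10.
The rest check out directly.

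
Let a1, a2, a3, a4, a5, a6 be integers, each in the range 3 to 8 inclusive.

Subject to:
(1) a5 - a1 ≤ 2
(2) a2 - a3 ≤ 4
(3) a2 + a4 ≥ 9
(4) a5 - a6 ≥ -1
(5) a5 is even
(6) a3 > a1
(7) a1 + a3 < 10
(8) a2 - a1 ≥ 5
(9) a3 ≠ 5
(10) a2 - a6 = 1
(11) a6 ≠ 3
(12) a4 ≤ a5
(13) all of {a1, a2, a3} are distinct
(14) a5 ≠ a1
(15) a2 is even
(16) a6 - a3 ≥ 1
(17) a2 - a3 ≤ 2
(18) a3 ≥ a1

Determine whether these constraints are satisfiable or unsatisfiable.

Unsatisfiable

Constraints 1, 4, 8, 16, and 17 give a1 − a5 ≥ -2, a5 − a6 ≥ -1, a6 − a3 ≥ 1, a3 − a2 ≥ -2, a2 − a1 ≥ 5.
Adding all 5 inequalities: the left sides telescope to 0, and the right sides sum to (-2) + (-1) + 1 + (-2) + 5 = 1. So 0 ≥ 1, which is false.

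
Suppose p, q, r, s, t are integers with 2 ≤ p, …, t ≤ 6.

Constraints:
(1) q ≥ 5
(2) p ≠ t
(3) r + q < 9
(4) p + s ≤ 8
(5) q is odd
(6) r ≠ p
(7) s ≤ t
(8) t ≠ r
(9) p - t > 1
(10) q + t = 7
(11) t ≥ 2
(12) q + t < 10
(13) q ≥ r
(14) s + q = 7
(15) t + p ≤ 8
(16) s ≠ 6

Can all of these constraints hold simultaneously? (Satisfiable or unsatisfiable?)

Setting (p, q, r, s, t) = (6, 5, 3, 2, 2) satisfies everything: constraint 3: r + q = 8; constraint 4: p + s = 8, and the others follow.

Satisfiable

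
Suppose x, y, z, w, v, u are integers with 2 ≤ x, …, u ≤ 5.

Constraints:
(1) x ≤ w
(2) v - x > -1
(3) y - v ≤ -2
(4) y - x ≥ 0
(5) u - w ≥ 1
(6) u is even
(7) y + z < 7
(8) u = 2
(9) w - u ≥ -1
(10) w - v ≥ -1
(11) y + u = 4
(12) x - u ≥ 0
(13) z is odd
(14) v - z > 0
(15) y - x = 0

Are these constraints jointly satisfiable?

Constraints 3, 4, 5, 10, and 12 give y − x ≥ 0, x − u ≥ 0, u − w ≥ 1, w − v ≥ -1, v − y ≥ 2.
Adding all 5 inequalities: the left sides telescope to 0, and the right sides sum to 0 + 0 + 1 + (-1) + 2 = 2. So 0 ≥ 2, which is false.

Unsatisfiable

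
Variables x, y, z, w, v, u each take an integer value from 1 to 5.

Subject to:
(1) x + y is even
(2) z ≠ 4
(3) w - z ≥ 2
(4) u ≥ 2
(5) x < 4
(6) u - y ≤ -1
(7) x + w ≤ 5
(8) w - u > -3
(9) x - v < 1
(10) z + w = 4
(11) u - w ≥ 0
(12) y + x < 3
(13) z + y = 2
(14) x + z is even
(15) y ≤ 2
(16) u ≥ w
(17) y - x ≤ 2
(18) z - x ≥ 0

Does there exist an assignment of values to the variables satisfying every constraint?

Constraints 3, 6, 11, 17, and 18 give u − w ≥ 0, w − z ≥ 2, z − x ≥ 0, x − y ≥ -2, y − u ≥ 1.
Adding all 5 inequalities: the left sides telescope to 0, and the right sides sum to 0 + 2 + 0 + (-2) + 1 = 1. So 0 ≥ 1, which is false.

Unsatisfiable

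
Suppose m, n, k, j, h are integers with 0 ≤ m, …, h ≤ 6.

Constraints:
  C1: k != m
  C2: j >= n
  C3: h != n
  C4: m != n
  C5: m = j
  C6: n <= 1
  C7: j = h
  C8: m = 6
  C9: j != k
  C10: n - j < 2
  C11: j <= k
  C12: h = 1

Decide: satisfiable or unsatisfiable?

Unsatisfiable

Constraint 8 fixes m = 6 and constraint 12 fixes h = 1. Constraints 5 and 7 give m = j = h, so m = h. But 6 ≠ 1 — contradiction.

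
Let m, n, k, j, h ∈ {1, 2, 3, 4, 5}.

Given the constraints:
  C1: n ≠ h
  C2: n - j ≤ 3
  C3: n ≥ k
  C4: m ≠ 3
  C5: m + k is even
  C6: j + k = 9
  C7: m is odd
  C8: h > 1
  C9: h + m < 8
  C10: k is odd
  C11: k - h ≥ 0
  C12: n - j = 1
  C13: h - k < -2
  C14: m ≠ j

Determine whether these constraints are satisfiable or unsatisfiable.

One satisfying assignment is m = 5, n = 5, k = 5, j = 4, h = 2.
For the less obvious constraints — constraint 2: n - j = 1; constraint 6: j + k = 9 — and the others hold by inspection.

Satisfiable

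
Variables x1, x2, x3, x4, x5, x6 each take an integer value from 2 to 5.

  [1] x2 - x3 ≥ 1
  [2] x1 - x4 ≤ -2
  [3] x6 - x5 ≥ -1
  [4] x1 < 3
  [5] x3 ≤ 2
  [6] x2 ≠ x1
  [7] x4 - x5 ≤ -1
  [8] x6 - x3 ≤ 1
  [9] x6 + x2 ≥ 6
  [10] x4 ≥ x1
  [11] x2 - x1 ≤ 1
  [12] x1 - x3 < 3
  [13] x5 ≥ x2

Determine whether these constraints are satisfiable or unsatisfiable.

Constraints 1, 2, 3, 7, 8, and 11 give x6 − x5 ≥ -1, x5 − x4 ≥ 1, x4 − x1 ≥ 2, x1 − x2 ≥ -1, x2 − x3 ≥ 1, x3 − x6 ≥ -1.
Adding all 6 inequalities: the left sides telescope to 0, and the right sides sum to (-1) + 1 + 2 + (-1) + 1 + (-1) = 1. So 0 ≥ 1, which is false.

Unsatisfiable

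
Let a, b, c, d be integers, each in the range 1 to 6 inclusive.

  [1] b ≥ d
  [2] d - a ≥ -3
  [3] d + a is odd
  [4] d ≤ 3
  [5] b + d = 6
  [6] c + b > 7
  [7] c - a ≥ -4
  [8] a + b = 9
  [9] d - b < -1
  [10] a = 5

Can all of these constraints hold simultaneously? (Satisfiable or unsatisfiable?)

Setting (a, b, c, d) = (5, 4, 4, 2) satisfies everything: constraint 2: d - a = -3; constraint 5: b + d = 6, and the others follow.

Satisfiable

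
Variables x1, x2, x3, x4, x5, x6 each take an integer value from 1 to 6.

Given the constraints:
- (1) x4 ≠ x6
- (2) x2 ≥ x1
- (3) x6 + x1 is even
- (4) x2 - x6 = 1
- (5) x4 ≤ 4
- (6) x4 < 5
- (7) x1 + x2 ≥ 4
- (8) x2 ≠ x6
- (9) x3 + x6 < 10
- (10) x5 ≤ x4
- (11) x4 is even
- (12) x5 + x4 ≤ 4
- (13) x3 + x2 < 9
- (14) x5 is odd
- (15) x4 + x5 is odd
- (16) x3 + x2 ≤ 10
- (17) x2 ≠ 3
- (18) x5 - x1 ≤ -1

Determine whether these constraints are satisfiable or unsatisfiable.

Setting (x1, x2, x3, x4, x5, x6) = (2, 5, 3, 2, 1, 4) satisfies everything: constraint 4: x2 - x6 = 1; constraint 7: x1 + x2 = 7; constraint 9: x3 + x6 = 7, and the others follow.

Satisfiable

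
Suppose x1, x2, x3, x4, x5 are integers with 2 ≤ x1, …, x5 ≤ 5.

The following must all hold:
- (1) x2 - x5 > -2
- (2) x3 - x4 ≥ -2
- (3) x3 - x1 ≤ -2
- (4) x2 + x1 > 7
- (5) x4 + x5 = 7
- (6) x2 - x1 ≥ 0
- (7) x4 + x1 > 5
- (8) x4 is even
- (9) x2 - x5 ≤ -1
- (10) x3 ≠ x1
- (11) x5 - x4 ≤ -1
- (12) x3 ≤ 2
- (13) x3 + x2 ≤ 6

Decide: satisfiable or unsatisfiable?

Unsatisfiable

Constraints 2, 3, 6, 9, and 11 give x1 − x3 ≥ 2, x3 − x4 ≥ -2, x4 − x5 ≥ 1, x5 − x2 ≥ 1, x2 − x1 ≥ 0.
Adding all 5 inequalities: the left sides telescope to 0, and the right sides sum to 2 + (-2) + 1 + 1 + 0 = 2. So 0 ≥ 2, which is false.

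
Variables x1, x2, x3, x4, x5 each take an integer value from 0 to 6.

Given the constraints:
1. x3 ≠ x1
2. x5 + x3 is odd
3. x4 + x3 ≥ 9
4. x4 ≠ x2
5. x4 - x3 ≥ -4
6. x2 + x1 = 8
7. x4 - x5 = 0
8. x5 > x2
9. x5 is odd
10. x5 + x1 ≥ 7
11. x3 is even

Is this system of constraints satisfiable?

Satisfiable

One satisfying assignment is x1 = 4, x2 = 4, x3 = 6, x4 = 5, x5 = 5.
For the less obvious constraints — constraint 3: x4 + x3 = 11; constraint 5: x4 - x3 = -1 — and the others hold by inspection.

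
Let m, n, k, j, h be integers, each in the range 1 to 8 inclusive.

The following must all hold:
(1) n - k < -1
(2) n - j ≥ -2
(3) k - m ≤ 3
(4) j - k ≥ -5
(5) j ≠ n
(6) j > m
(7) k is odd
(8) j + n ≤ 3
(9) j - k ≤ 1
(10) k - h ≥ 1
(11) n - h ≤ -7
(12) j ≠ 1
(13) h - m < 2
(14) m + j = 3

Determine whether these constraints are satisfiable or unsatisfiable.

Unsatisfiable

Constraints 2, 4, 10, and 11 give n − j ≥ -2, j − k ≥ -5, k − h ≥ 1, h − n ≥ 7.
Adding all 4 inequalities: the left sides telescope to 0, and the right sides sum to (-2) + (-5) + 1 + 7 = 1. So 0 ≥ 1, which is false.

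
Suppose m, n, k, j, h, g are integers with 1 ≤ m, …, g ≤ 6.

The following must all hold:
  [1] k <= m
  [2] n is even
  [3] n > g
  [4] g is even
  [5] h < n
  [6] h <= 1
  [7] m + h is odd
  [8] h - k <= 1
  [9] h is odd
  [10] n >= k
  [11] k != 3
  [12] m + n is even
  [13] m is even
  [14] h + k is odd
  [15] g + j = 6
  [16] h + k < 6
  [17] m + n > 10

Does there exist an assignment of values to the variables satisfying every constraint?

Satisfiable

Try m = 6, n = 6, k = 2, j = 4, h = 1, g = 2.
Check constraint 8: h - k = -1; constraint 15: g + j = 6. The remaining constraints are straightforward to verify.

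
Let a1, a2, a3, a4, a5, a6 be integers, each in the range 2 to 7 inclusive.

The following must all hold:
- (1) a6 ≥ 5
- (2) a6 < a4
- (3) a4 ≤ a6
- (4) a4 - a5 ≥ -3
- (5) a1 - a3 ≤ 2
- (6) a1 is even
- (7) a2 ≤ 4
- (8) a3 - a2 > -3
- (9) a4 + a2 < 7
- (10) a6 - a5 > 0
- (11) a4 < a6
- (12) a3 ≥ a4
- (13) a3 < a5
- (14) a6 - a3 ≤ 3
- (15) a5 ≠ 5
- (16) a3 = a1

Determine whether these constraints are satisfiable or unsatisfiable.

Constraints 2, 10, 12, and 13 give a3 < a5, a5 < a6, a6 < a4, a4 ≤ a3. Chaining: a3 < a5 < a6 < a4 ≤ a3, which forces a3 < a3 — impossible.

Unsatisfiable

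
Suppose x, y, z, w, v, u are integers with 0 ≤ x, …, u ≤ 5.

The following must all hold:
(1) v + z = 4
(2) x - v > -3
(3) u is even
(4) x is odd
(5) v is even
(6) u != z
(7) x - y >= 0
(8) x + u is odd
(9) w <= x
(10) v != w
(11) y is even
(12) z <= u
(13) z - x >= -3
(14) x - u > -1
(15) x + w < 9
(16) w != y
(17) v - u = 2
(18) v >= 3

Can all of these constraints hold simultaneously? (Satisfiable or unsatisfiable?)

Satisfiable

Try x = 3, y = 2, z = 0, w = 3, v = 4, u = 2.
Check constraint 1: v + z = 4; constraint 2: x - v = -1. The remaining constraints are straightforward to verify.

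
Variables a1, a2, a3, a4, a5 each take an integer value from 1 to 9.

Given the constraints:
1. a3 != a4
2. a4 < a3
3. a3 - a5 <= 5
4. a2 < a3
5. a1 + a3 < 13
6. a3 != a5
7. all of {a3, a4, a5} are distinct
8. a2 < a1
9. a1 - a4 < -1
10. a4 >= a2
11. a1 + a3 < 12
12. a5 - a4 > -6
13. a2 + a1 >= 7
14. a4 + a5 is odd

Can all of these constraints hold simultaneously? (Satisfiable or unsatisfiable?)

Take a1 = 4, a2 = 3, a3 = 7, a4 = 6, a5 = 3. Then constraint 3: a3 - a5 = 4; constraint 5: a1 + a3 = 11, and every other listed constraint is also met.

Satisfiable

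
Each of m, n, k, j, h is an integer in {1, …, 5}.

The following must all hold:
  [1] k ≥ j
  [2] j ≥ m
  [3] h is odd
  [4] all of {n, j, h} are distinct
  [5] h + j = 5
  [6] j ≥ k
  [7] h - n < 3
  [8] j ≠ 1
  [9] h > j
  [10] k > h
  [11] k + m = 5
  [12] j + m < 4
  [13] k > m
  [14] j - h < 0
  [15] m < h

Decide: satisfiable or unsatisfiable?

Unsatisfiable

Constraints 6, 10, and 14 give h < k, k ≤ j, j < h. Chaining: h < k ≤ j < h, which forces h < h — impossible.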